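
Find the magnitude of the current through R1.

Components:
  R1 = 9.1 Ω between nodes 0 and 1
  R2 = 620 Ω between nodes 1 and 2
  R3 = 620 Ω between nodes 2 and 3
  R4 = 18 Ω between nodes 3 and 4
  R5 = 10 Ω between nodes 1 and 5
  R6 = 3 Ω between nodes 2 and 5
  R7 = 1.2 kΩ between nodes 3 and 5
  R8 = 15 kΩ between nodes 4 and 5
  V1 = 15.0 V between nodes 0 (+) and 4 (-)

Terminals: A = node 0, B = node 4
Nodal analysis, taking node 4 as the 0 V reference.
Source V1 fixes V_0 = 15 V.
KCL at each unknown node (sum of currents leaving = 0; resistances in Ω):
  Node 1: (V_1 - 15)/9.1 + (V_1 - V_2)/620 + (V_1 - V_5)/10 = 0
  Node 2: (V_2 - V_1)/620 + (V_2 - V_3)/620 + (V_2 - V_5)/3 = 0
  Node 3: (V_3 - V_2)/620 + (V_3 - 0)/18 + (V_3 - V_5)/1200 = 0
  Node 5: (V_5 - V_1)/10 + (V_5 - V_2)/3 + (V_5 - V_3)/1200 + (V_5 - 0)/15000 = 0
Collecting terms (coefficients in siemens):
  0.2115·V_1 - 0.001613·V_2 - 0.1·V_5 = 1.648
  0.3366·V_2 - 0.001613·V_1 - 0.001613·V_3 - 0.3333·V_5 = 0
  0.058·V_3 - 0.001613·V_2 - 0.0008333·V_5 = 0
  0.4342·V_5 - 0.1·V_1 - 0.3333·V_2 - 0.0008333·V_3 = 0
Solving these 4 simultaneous equations (Gaussian elimination) gives:
  V_1 = 14.69 V, V_2 = 14.28 V, V_3 = 0.6033 V, V_5 = 14.35 V
I_R1 = (V_0 - V_1)/R1 = (15 - 14.69)/9.1 = 0.03448 A
|I_R1| = 0.03448 A

Final answer: |I_R1| = 0.03448 A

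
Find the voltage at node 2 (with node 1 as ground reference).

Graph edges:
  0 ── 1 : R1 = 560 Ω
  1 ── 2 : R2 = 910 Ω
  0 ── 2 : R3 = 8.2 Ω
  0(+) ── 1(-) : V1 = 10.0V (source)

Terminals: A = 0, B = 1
Nodal analysis, taking node 1 as the 0 V reference.
Source V1 fixes V_0 = 10 V.
KCL at each unknown node (sum of currents leaving = 0; resistances in Ω):
  Node 2: (V_2 - 0)/910 + (V_2 - 10)/8.2 = 0
Collecting terms: 0.1231 × V_2 = 1.22  =>  V_2 = 9.911 V
The requested potential is V_2 = 9.911 V.

Final answer: V_2 = 9.911 V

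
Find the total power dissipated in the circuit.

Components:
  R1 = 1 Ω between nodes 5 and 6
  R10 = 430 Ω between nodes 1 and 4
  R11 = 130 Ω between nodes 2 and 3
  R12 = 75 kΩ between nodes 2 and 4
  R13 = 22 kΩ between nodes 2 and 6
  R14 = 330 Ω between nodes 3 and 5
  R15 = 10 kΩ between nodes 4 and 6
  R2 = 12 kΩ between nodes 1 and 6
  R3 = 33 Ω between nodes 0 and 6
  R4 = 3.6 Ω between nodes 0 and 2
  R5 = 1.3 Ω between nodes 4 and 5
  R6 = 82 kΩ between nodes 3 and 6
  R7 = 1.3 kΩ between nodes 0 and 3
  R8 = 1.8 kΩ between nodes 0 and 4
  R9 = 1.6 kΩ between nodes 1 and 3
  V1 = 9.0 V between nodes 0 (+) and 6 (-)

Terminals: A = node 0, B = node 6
Nodal analysis, taking node 6 as the 0 V reference.
Source V1 fixes V_0 = 9 V.
KCL at each unknown node (sum of currents leaving = 0; resistances in Ω):
  Node 1: (V_1 - 0)/12000 + (V_1 - V_3)/1600 + (V_1 - V_4)/430 = 0
  Node 2: (V_2 - 9)/3.6 + (V_2 - V_3)/130 + (V_2 - V_4)/75000 + (V_2 - 0)/22000 = 0
  Node 3: (V_3 - 0)/82000 + (V_3 - 9)/1300 + (V_3 - V_1)/1600 + (V_3 - V_2)/130 + (V_3 - V_5)/330 = 0
  Node 4: (V_4 - V_5)/1.3 + (V_4 - 9)/1800 + (V_4 - V_1)/430 + (V_4 - V_2)/75000 + (V_4 - 0)/10000 = 0
  Node 5: (V_5 - 0)/1 + (V_5 - V_4)/1.3 + (V_5 - V_3)/330 = 0
Collecting terms (coefficients in siemens):
  0.003034·V_1 - 0.000625·V_3 - 0.002326·V_4 = 0
  0.2855·V_2 - 0.007692·V_3 - 0.00001333·V_4 = 2.5
  0.01213·V_3 - 0.000625·V_1 - 0.007692·V_2 - 0.00303·V_5 = 0.006923
  0.7722·V_4 - 0.002326·V_1 - 0.00001333·V_2 - 0.7692·V_5 = 0.005
  1.772·V_5 - 0.00303·V_3 - 0.7692·V_4 = 0
Solving these 5 simultaneous equations (Gaussian elimination) gives:
  V_1 = 1.328 V, V_2 = 8.926 V, V_3 = 6.307 V, V_4 = 0.03765 V
  V_5 = 0.02712 V
Power in each resistor, P = (ΔV)²/R:
  P_R1 = (0.02712 - 0)²/1 = 0.0007357 W
  P_R2 = (1.328 - 0)²/12000 = 0.000147 W
  P_R3 = (9 - 0)²/33 = 2.455 W
  P_R4 = (9 - 8.926)²/3.6 = 0.001538 W
  P_R5 = (0.03765 - 0.02712)²/1.3 = 0.00008518 W
  P_R6 = (6.307 - 0)²/82000 = 0.000485 W
  P_R7 = (9 - 6.307)²/1300 = 0.00558 W
  P_R8 = (9 - 0.03765)²/1800 = 0.04462 W
  P_R9 = (1.328 - 6.307)²/1600 = 0.01549 W
  P_R10 = (1.328 - 0.03765)²/430 = 0.003872 W
  P_R11 = (8.926 - 6.307)²/130 = 0.05276 W
  P_R12 = (8.926 - 0.03765)²/75000 = 0.001053 W
  P_R13 = (8.926 - 0)²/22000 = 0.003621 W
  P_R14 = (6.307 - 0.02712)²/330 = 0.1195 W
  P_R15 = (0.03765 - 0)²/10000 = 0.0000001417 W
P_total = P_R1 + P_R2 + P_R3 + P_R4 + P_R5 + P_R6 + P_R7 + P_R8 + P_R9 + P_R10 + P_R11 + P_R12 + P_R13 + P_R14 + P_R15 = 2.704 W

Final answer: 2.704 W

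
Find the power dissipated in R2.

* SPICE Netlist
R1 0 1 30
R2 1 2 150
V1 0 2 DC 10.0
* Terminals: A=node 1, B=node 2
Nodal analysis, taking node 2 as the 0 V reference.
Source V1 fixes V_0 = 10 V.
KCL at each unknown node (sum of currents leaving = 0; resistances in Ω):
  Node 1: (V_1 - 10)/30 + (V_1 - 0)/150 = 0
Collecting terms: 0.04 × V_1 = 0.3333  =>  V_1 = 8.333 V
I_R2 = (V_1 - V_2)/R2 = (8.333 - 0)/150 = 0.05556 A
P_R2 = I_R2² × R2 = (0.05556)² × 150 = 0.463 W

Final answer: 0.463 W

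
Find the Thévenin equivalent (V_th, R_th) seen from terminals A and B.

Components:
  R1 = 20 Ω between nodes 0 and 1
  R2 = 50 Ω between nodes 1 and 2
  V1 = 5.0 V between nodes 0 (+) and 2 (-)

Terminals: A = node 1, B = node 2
Step 1 — V_th is the open-circuit voltage V_A - V_B (nothing connected across the terminals).
Nodal analysis, taking node 2 as the 0 V reference.
Source V1 fixes V_0 = 5 V.
KCL at each unknown node (sum of currents leaving = 0; resistances in Ω):
  Node 1: (V_1 - 5)/20 + (V_1 - 0)/50 = 0
Collecting terms: 0.07 × V_1 = 0.25  =>  V_1 = 3.571 V
V_th = V_1 - V_2 = 3.571 - 0 = 3.571 V
Step 2 — R_th: zero the source — replace V1 by a short circuit (node 2 merges into node 0) — and find the resistance seen between A (node 1) and B (node 0).
Reduce the network between node 1 (A) and node 0 (B) by series/parallel combination:
  Rp1 = R1 ‖ R2 (parallel, both between nodes 0 and 1) = 1/(1/20 + 1/50) = 14.29 Ω
R_th = 14.29 Ω

Final answer: V_th = 3.571 V, R_th = 14.29 Ω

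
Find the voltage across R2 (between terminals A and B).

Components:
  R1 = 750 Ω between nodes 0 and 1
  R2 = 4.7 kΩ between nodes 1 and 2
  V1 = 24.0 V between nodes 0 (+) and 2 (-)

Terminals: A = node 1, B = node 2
R1 and R2 are in series across V1 (node 0 → node 1 → node 2), and the output A–B is taken across R2, so this is a voltage divider.
Series current: I = V1/(R1 + R2) = 24/(750 + 4700) = 24/5450 = 0.004404 A
V_R2 = I × R2 = V1 × R2/(R1 + R2) = 24 × 4700/5450 = 20.7 V

Final answer: 20.7 V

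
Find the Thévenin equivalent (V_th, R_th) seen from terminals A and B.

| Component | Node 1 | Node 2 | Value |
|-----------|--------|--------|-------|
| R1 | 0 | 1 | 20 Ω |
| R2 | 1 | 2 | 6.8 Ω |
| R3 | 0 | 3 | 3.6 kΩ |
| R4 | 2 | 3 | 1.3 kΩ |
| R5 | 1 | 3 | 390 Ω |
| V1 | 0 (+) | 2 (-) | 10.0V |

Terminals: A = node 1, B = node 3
Step 1 — V_th is the open-circuit voltage V_A - V_B (nothing connected across the terminals).
Nodal analysis, taking node 2 as the 0 V reference.
Source V1 fixes V_0 = 10 V.
KCL at each unknown node (sum of currents leaving = 0; resistances in Ω):
  Node 1: (V_1 - 10)/20 + (V_1 - 0)/6.8 + (V_1 - V_3)/390 = 0
  Node 3: (V_3 - 10)/3600 + (V_3 - 0)/1300 + (V_3 - V_1)/390 = 0
Collecting terms (coefficients in siemens):
  0.1996·V_1 - 0.002564·V_3 = 0.5
  0.003611·V_3 - 0.002564·V_1 = 0.002778
Determinant D = (0.1996)(0.003611) - (-0.002564)(-0.002564) = 0.0007143
V_1 = [(0.5)(0.003611) - (-0.002564)(0.002778)]/D = 2.538 V
V_3 = [(0.1996)(0.002778) - (0.5)(-0.002564)]/D = 2.571 V
V_th = V_1 - V_3 = 2.538 - 2.571 = -0.03343 V
Step 2 — R_th: zero the source — replace V1 by a short circuit (node 2 merges into node 0) — and find the resistance seen between A (node 1) and B (node 3).
Reduce the network between node 1 (A) and node 3 (B) by series/parallel combination:
  Rp1 = R1 ‖ R2 (parallel, both between nodes 0 and 1) = 1/(1/20 + 1/6.8) = 5.075 Ω
  Rp2 = R3 ‖ R4 (parallel, both between nodes 0 and 3) = 1/(1/3600 + 1/1300) = 955.1 Ω
  Rs1 = Rp1 + Rp2 (series, joined only at node 0) = 5.075 + 955.1 = 960.2 Ω
  Rp3 = R5 ‖ Rs1 (parallel, both between nodes 1 and 3) = 1/(1/390 + 1/960.2) = 277.3 Ω
R_th = 277.3 Ω

Final answer: V_th = -0.03343 V, R_th = 277.3 Ω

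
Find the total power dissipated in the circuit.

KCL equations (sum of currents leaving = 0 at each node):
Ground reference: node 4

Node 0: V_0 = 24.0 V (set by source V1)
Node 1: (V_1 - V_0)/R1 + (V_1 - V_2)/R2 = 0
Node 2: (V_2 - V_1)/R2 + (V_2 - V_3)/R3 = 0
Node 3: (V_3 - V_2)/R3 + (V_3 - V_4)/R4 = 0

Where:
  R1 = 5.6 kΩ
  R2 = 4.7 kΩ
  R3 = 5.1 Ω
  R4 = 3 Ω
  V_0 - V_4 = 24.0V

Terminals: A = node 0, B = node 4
Nodal analysis, taking node 4 as the 0 V reference.
Source V1 fixes V_0 = 24 V.
KCL at each unknown node (sum of currents leaving = 0; resistances in Ω):
  Node 1: (V_1 - 24)/5600 + (V_1 - V_2)/4700 = 0
  Node 2: (V_2 - V_1)/4700 + (V_2 - V_3)/5.1 = 0
  Node 3: (V_3 - V_2)/5.1 + (V_3 - 0)/3 = 0
Collecting terms (coefficients in siemens):
  0.0003913·V_1 - 0.0002128·V_2 = 0.004286
  0.1963·V_2 - 0.0002128·V_1 - 0.1961·V_3 = 0
  0.5294·V_3 - 0.1961·V_2 = 0
Solving these 3 simultaneous equations (Gaussian elimination) gives:
  V_1 = 10.96 V, V_2 = 0.01886 V, V_3 = 0.006985 V
Power in each resistor, P = (ΔV)²/R:
  P_R1 = (24 - 10.96)²/5600 = 0.03036 W
  P_R2 = (10.96 - 0.01886)²/4700 = 0.02548 W
  P_R3 = (0.01886 - 0.006985)²/5.1 = 0.00002765 W
  P_R4 = (0.006985 - 0)²/3 = 0.00001626 W
P_total = P_R1 + P_R2 + P_R3 + P_R4 = 0.05588 W

Final answer: 0.05588 W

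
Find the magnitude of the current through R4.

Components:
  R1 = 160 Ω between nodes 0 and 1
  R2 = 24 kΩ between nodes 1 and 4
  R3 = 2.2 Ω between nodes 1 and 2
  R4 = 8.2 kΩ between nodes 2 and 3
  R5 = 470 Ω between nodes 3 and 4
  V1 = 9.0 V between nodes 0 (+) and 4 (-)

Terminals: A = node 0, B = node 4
Nodal analysis, taking node 4 as the 0 V reference.
Source V1 fixes V_0 = 9 V.
KCL at each unknown node (sum of currents leaving = 0; resistances in Ω):
  Node 1: (V_1 - 9)/160 + (V_1 - 0)/24000 + (V_1 - V_2)/2.2 = 0
  Node 2: (V_2 - V_1)/2.2 + (V_2 - V_3)/8200 = 0
  Node 3: (V_3 - V_2)/8200 + (V_3 - 0)/470 = 0
Collecting terms (coefficients in siemens):
  0.4608·V_1 - 0.4545·V_2 = 0.05625
  0.4547·V_2 - 0.4545·V_1 - 0.000122·V_3 = 0
  0.00225·V_3 - 0.000122·V_2 = 0
Solving these 3 simultaneous equations (Gaussian elimination) gives:
  V_1 = 8.779 V, V_2 = 8.777 V, V_3 = 0.4758 V
I_R4 = (V_2 - V_3)/R4 = (8.777 - 0.4758)/8200 = 0.001012 A
|I_R4| = 0.001012 A

Final answer: |I_R4| = 0.001012 A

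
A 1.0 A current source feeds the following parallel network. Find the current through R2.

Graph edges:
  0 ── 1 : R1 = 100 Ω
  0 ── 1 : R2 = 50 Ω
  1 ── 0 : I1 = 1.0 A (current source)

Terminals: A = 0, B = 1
All resistors sit directly between nodes 0 and 1, so they are in parallel and share one voltage V; the full source current 1 A splits among them.
1/R_par = 1/100 + 1/50 = 0.03 S  =>  R_par = 33.33 Ω
V = I × R_par = 1 × 33.33 = 33.33 V
I_R2 = V/R2 = 33.33/50 = 0.6667 A

Final answer: 0.6667 A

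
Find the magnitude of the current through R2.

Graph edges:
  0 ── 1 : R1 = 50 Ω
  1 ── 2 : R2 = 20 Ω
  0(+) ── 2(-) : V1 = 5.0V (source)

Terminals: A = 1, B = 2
Nodal analysis, taking node 2 as the 0 V reference.
Source V1 fixes V_0 = 5 V.
KCL at each unknown node (sum of currents leaving = 0; resistances in Ω):
  Node 1: (V_1 - 5)/50 + (V_1 - 0)/20 = 0
Collecting terms: 0.07 × V_1 = 0.1  =>  V_1 = 1.429 V
I_R2 = (V_1 - V_2)/R2 = (1.429 - 0)/20 = 0.07143 A
|I_R2| = 0.07143 A

Final answer: |I_R2| = 0.07143 A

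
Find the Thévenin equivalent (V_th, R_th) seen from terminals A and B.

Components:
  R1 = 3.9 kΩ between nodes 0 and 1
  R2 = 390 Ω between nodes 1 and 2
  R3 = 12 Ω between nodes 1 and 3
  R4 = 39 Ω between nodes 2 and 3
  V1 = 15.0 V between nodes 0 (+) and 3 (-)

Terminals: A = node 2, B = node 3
Step 1 — V_th is the open-circuit voltage V_A - V_B (nothing connected across the terminals).
Nodal analysis, taking node 3 as the 0 V reference.
Source V1 fixes V_0 = 15 V.
KCL at each unknown node (sum of currents leaving = 0; resistances in Ω):
  Node 1: (V_1 - 15)/3900 + (V_1 - V_2)/390 + (V_1 - 0)/12 = 0
  Node 2: (V_2 - V_1)/390 + (V_2 - 0)/39 = 0
Collecting terms (coefficients in siemens):
  0.08615·V_1 - 0.002564·V_2 = 0.003846
  0.02821·V_2 - 0.002564·V_1 = 0
Determinant D = (0.08615)(0.02821) - (-0.002564)(-0.002564) = 0.002423
V_1 = [(0.003846)(0.02821) - (-0.002564)(0)]/D = 0.04476 V
V_2 = [(0.08615)(0) - (0.003846)(-0.002564)]/D = 0.004069 V
V_th = V_2 - V_3 = 0.004069 - 0 = 0.004069 V
Step 2 — R_th: zero the source — replace V1 by a short circuit (node 3 merges into node 0) — and find the resistance seen between A (node 2) and B (node 0).
Reduce the network between node 2 (A) and node 0 (B) by series/parallel combination:
  Rp1 = R1 ‖ R3 (parallel, both between nodes 0 and 1) = 1/(1/3900 + 1/12) = 11.96 Ω
  Rs1 = R2 + Rp1 (series, joined only at node 1) = 390 + 11.96 = 402 Ω
  Rp2 = R4 ‖ Rs1 (parallel, both between nodes 0 and 2) = 1/(1/39 + 1/402) = 35.55 Ω
R_th = 35.55 Ω

Final answer: V_th = 0.004069 V, R_th = 35.55 Ω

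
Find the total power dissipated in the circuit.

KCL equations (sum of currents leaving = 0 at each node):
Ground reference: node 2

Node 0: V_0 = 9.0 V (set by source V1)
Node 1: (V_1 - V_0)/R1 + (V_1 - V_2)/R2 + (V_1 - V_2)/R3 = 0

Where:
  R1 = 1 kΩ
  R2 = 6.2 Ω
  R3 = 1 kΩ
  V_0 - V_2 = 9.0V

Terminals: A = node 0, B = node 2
Nodal analysis, taking node 2 as the 0 V reference.
Source V1 fixes V_0 = 9 V.
KCL at each unknown node (sum of currents leaving = 0; resistances in Ω):
  Node 1: (V_1 - 9)/1000 + (V_1 - 0)/6.2 + (V_1 - 0)/1000 = 0
Collecting terms: 0.1633 × V_1 = 0.009  =>  V_1 = 0.05512 V
Power in each resistor, P = (ΔV)²/R:
  P_R1 = (9 - 0.05512)²/1000 = 0.08001 W
  P_R2 = (0.05512 - 0)²/6.2 = 0.00049 W
  P_R3 = (0.05512 - 0)²/1000 = 0.000003038 W
P_total = P_R1 + P_R2 + P_R3 = 0.0805 W

Final answer: 0.0805 W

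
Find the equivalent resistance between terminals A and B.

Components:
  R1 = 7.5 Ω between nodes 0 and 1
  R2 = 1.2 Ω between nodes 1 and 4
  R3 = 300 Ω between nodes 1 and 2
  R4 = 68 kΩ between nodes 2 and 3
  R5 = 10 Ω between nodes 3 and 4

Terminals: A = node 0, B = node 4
Reduce the network between node 0 (A) and node 4 (B) by series/parallel combination:
  Rs1 = R3 + R4 (series, joined only at node 2) = 300 + 68000 = 68300 Ω
  Rs2 = R5 + Rs1 (series, joined only at node 3) = 10 + 68300 = 68310 Ω
  Rp1 = R2 ‖ Rs2 (parallel, both between nodes 1 and 4) = 1/(1/1.2 + 1/68310) = 1.2 Ω
  Rs3 = R1 + Rp1 (series, joined only at node 1) = 7.5 + 1.2 = 8.7 Ω
R_eq = 8.7 Ω

Final answer: 8.7 Ω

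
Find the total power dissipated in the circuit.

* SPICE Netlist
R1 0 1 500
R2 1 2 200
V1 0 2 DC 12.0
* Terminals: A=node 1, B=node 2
Nodal analysis, taking node 2 as the 0 V reference.
Source V1 fixes V_0 = 12 V.
KCL at each unknown node (sum of currents leaving = 0; resistances in Ω):
  Node 1: (V_1 - 12)/500 + (V_1 - 0)/200 = 0
Collecting terms: 0.007 × V_1 = 0.024  =>  V_1 = 3.429 V
Power in each resistor, P = (ΔV)²/R:
  P_R1 = (12 - 3.429)²/500 = 0.1469 W
  P_R2 = (3.429 - 0)²/200 = 0.05878 W
P_total = P_R1 + P_R2 = 0.2057 W

Final answer: 0.2057 W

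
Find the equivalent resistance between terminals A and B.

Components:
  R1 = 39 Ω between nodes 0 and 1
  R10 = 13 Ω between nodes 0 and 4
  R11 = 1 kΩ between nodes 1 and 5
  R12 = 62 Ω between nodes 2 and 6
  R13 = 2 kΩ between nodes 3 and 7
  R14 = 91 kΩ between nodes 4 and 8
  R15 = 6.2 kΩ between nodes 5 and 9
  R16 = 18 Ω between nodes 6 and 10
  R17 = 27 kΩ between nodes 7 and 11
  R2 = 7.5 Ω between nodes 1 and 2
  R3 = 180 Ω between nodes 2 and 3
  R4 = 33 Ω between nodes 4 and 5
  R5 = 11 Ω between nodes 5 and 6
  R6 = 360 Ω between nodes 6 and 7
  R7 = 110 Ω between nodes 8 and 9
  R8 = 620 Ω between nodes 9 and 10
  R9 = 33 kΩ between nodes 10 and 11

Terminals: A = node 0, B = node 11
The network is not a plain series/parallel combination. Inject a 1 A test current into terminal A (node 0) and return it from terminal B (node 11); then R_eq = V_A / (1 A).
Nodal analysis, taking node 11 as the 0 V reference.
Current source I_test pushes 1 A into node 0 and draws it out of node 11.
KCL at each unknown node (sum of currents leaving = 0; resistances in Ω):
  Node 0: (V_0 - V_1)/39 + (V_0 - V_4)/13 - 1 = 0
  Node 1: (V_1 - V_0)/39 + (V_1 - V_2)/7.5 + (V_1 - V_5)/1000 = 0
  Node 2: (V_2 - V_1)/7.5 + (V_2 - V_3)/180 + (V_2 - V_6)/62 = 0
  Node 3: (V_3 - V_2)/180 + (V_3 - V_7)/2000 = 0
  Node 4: (V_4 - V_0)/13 + (V_4 - V_5)/33 + (V_4 - V_8)/91000 = 0
  Node 5: (V_5 - V_1)/1000 + (V_5 - V_4)/33 + (V_5 - V_6)/11 + (V_5 - V_9)/6200 = 0
  Node 6: (V_6 - V_2)/62 + (V_6 - V_5)/11 + (V_6 - V_7)/360 + (V_6 - V_10)/18 = 0
  Node 7: (V_7 - V_3)/2000 + (V_7 - V_6)/360 + (V_7 - 0)/27000 = 0
  Node 8: (V_8 - V_4)/91000 + (V_8 - V_9)/110 = 0
  Node 9: (V_9 - V_5)/6200 + (V_9 - V_8)/110 + (V_9 - V_10)/620 = 0
  Node 10: (V_10 - V_6)/18 + (V_10 - V_9)/620 + (V_10 - 0)/33000 = 0
Collecting terms (coefficients in siemens):
  0.1026·V_0 - 0.02564·V_1 - 0.07692·V_4 = 1
  0.16·V_1 - 0.02564·V_0 - 0.1333·V_2 - 0.001·V_5 = 0
  0.155·V_2 - 0.1333·V_1 - 0.005556·V_3 - 0.01613·V_6 = 0
  0.006056·V_3 - 0.005556·V_2 - 0.0005·V_7 = 0
  0.1072·V_4 - 0.07692·V_0 - 0.0303·V_5 - 0.00001099·V_8 = 0
  0.1224·V_5 - 0.001·V_1 - 0.0303·V_4 - 0.09091·V_6 - 0.0001613·V_9 = 0
  0.1654·V_6 - 0.01613·V_2 - 0.09091·V_5 - 0.002778·V_7 - 0.05556·V_10 = 0
  0.003315·V_7 - 0.0005·V_3 - 0.002778·V_6 = 0
  0.009102·V_8 - 0.00001099·V_4 - 0.009091·V_9 = 0
  0.01087·V_9 - 0.0001613·V_5 - 0.009091·V_8 - 0.001613·V_10 = 0
  0.0572·V_10 - 0.05556·V_6 - 0.001613·V_9 = 0
Solving these 11 simultaneous equations (Gaussian elimination) gives:
  V_0 = 14980 V, V_1 = 14970 V, V_2 = 14960 V, V_3 = 14950 V
  V_4 = 14970 V, V_5 = 14950 V, V_6 = 14950 V, V_7 = 14780 V
  V_8 = 14940 V, V_9 = 14940 V, V_10 = 14940 V
R_eq = V_0 / 1 A = 14980 Ω = 14.98 kΩ

Final answer: 14.98 kΩ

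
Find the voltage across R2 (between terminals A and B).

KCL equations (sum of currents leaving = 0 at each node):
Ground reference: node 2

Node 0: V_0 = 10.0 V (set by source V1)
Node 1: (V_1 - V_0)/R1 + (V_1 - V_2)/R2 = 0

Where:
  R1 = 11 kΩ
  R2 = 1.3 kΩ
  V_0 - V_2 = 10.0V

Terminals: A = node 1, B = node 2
R1 and R2 are in series across V1 (node 0 → node 1 → node 2), and the output A–B is taken across R2, so this is a voltage divider.
Series current: I = V1/(R1 + R2) = 10/(11000 + 1300) = 10/12300 = 0.000813 A
V_R2 = I × R2 = V1 × R2/(R1 + R2) = 10 × 1300/12300 = 1.057 V

Final answer: 1.057 V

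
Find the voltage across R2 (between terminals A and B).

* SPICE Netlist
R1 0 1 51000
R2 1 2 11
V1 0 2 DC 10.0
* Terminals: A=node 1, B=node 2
R1 and R2 are in series across V1 (node 0 → node 1 → node 2), and the output A–B is taken across R2, so this is a voltage divider.
Series current: I = V1/(R1 + R2) = 10/(51000 + 11) = 10/51010 = 0.000196 A
V_R2 = I × R2 = V1 × R2/(R1 + R2) = 10 × 11/51010 = 0.002156 V

Final answer: 0.002156 V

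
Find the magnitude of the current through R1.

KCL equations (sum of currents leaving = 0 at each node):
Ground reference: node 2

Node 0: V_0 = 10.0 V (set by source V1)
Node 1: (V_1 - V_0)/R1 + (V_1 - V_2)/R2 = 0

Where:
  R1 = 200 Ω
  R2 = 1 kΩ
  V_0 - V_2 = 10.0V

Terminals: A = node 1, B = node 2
Nodal analysis, taking node 2 as the 0 V reference.
Source V1 fixes V_0 = 10 V.
KCL at each unknown node (sum of currents leaving = 0; resistances in Ω):
  Node 1: (V_1 - 10)/200 + (V_1 - 0)/1000 = 0
Collecting terms: 0.006 × V_1 = 0.05  =>  V_1 = 8.333 V
I_R1 = (V_0 - V_1)/R1 = (10 - 8.333)/200 = 0.008333 A
|I_R1| = 0.008333 A

Final answer: |I_R1| = 0.008333 A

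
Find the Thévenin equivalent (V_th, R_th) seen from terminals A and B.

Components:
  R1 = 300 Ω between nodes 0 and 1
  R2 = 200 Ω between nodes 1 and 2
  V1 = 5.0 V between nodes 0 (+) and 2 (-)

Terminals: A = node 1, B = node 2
Step 1 — V_th is the open-circuit voltage V_A - V_B (nothing connected across the terminals).
Nodal analysis, taking node 2 as the 0 V reference.
Source V1 fixes V_0 = 5 V.
KCL at each unknown node (sum of currents leaving = 0; resistances in Ω):
  Node 1: (V_1 - 5)/300 + (V_1 - 0)/200 = 0
Collecting terms: 0.008333 × V_1 = 0.01667  =>  V_1 = 2 V
V_th = V_1 - V_2 = 2 - 0 = 2 V
Step 2 — R_th: zero the source — replace V1 by a short circuit (node 2 merges into node 0) — and find the resistance seen between A (node 1) and B (node 0).
Reduce the network between node 1 (A) and node 0 (B) by series/parallel combination:
  Rp1 = R1 ‖ R2 (parallel, both between nodes 0 and 1) = 1/(1/300 + 1/200) = 120 Ω
R_th = 120 Ω

Final answer: V_th = 2 V, R_th = 120 Ω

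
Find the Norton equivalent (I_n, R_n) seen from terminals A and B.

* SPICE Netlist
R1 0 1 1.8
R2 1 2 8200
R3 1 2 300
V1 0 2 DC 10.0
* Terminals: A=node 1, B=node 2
Find the Thévenin equivalent first; then I_n = V_th/R_th and R_n = R_th.
Step 1 — V_th is the open-circuit voltage V_A - V_B (nothing connected across the terminals).
Nodal analysis, taking node 2 as the 0 V reference.
Source V1 fixes V_0 = 10 V.
KCL at each unknown node (sum of currents leaving = 0; resistances in Ω):
  Node 1: (V_1 - 10)/1.8 + (V_1 - 0)/8200 + (V_1 - 0)/300 = 0
Collecting terms: 0.559 × V_1 = 5.556  =>  V_1 = 9.938 V
V_th = V_1 - V_2 = 9.938 - 0 = 9.938 V
Step 2 — R_th: zero the source — replace V1 by a short circuit (node 2 merges into node 0) — and find the resistance seen between A (node 1) and B (node 0).
Reduce the network between node 1 (A) and node 0 (B) by series/parallel combination:
  Rp1 = R1 ‖ R2 ‖ R3 (parallel, all between nodes 0 and 1) = 1/(1/1.8 + 1/8200 + 1/300) = 1.789 Ω
R_th = 1.789 Ω
I_n = V_th/R_th = 9.938/1.789 = 5.556 A, and R_n = R_th = 1.789 Ω

Final answer: I_n = 5.556 A, R_n = 1.789 Ω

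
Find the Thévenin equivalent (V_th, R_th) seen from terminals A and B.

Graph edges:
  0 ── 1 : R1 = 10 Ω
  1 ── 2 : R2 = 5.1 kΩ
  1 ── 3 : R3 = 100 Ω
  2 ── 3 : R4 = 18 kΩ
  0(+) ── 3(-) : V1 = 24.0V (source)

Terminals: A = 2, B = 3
Step 1 — V_th is the open-circuit voltage V_A - V_B (nothing connected across the terminals).
Nodal analysis, taking node 3 as the 0 V reference.
Source V1 fixes V_0 = 24 V.
KCL at each unknown node (sum of currents leaving = 0; resistances in Ω):
  Node 1: (V_1 - 24)/10 + (V_1 - V_2)/5100 + (V_1 - 0)/100 = 0
  Node 2: (V_2 - V_1)/5100 + (V_2 - 0)/18000 = 0
Collecting terms (coefficients in siemens):
  0.1102·V_1 - 0.0001961·V_2 = 2.4
  0.0002516·V_2 - 0.0001961·V_1 = 0
Determinant D = (0.1102)(0.0002516) - (-0.0001961)(-0.0001961) = 0.00002769
V_1 = [(2.4)(0.0002516) - (-0.0001961)(0)]/D = 21.81 V
V_2 = [(0.1102)(0) - (2.4)(-0.0001961)]/D = 16.99 V
V_th = V_2 - V_3 = 16.99 - 0 = 16.99 V
Step 2 — R_th: zero the source — replace V1 by a short circuit (node 3 merges into node 0) — and find the resistance seen between A (node 2) and B (node 0).
Reduce the network between node 2 (A) and node 0 (B) by series/parallel combination:
  Rp1 = R1 ‖ R3 (parallel, both between nodes 0 and 1) = 1/(1/10 + 1/100) = 9.091 Ω
  Rs1 = R2 + Rp1 (series, joined only at node 1) = 5100 + 9.091 = 5109 Ω
  Rp2 = R4 ‖ Rs1 (parallel, both between nodes 0 and 2) = 1/(1/18000 + 1/5109) = 3980 Ω
R_th = 3.98 kΩ

Final answer: V_th = 16.99 V, R_th = 3.98 kΩ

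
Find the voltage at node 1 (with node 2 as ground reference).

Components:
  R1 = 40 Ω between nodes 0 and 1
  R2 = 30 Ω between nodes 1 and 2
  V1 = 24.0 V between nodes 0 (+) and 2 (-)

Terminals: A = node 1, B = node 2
Nodal analysis, taking node 2 as the 0 V reference.
Source V1 fixes V_0 = 24 V.
KCL at each unknown node (sum of currents leaving = 0; resistances in Ω):
  Node 1: (V_1 - 24)/40 + (V_1 - 0)/30 = 0
Collecting terms: 0.05833 × V_1 = 0.6  =>  V_1 = 10.29 V
The requested potential is V_1 = 10.29 V.

Final answer: V_1 = 10.29 V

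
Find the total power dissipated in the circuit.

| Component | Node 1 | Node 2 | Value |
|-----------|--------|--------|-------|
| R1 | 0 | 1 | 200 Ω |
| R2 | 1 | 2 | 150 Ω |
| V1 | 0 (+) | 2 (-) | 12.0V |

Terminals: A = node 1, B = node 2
Nodal analysis, taking node 2 as the 0 V reference.
Source V1 fixes V_0 = 12 V.
KCL at each unknown node (sum of currents leaving = 0; resistances in Ω):
  Node 1: (V_1 - 12)/200 + (V_1 - 0)/150 = 0
Collecting terms: 0.01167 × V_1 = 0.06  =>  V_1 = 5.143 V
Power in each resistor, P = (ΔV)²/R:
  P_R1 = (12 - 5.143)²/200 = 0.2351 W
  P_R2 = (5.143 - 0)²/150 = 0.1763 W
P_total = P_R1 + P_R2 = 0.4114 W

Final answer: 0.4114 W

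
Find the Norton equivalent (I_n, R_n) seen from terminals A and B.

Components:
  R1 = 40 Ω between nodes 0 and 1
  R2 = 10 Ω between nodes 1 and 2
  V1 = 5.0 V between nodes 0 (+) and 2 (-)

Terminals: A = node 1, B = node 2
Find the Thévenin equivalent first; then I_n = V_th/R_th and R_n = R_th.
Step 1 — V_th is the open-circuit voltage V_A - V_B (nothing connected across the terminals).
Nodal analysis, taking node 2 as the 0 V reference.
Source V1 fixes V_0 = 5 V.
KCL at each unknown node (sum of currents leaving = 0; resistances in Ω):
  Node 1: (V_1 - 5)/40 + (V_1 - 0)/10 = 0
Collecting terms: 0.125 × V_1 = 0.125  =>  V_1 = 1 V
V_th = V_1 - V_2 = 1 - 0 = 1 V
Step 2 — R_th: zero the source — replace V1 by a short circuit (node 2 merges into node 0) — and find the resistance seen between A (node 1) and B (node 0).
Reduce the network between node 1 (A) and node 0 (B) by series/parallel combination:
  Rp1 = R1 ‖ R2 (parallel, both between nodes 0 and 1) = 1/(1/40 + 1/10) = 8 Ω
R_th = 8 Ω
I_n = V_th/R_th = 1/8 = 0.125 A, and R_n = R_th = 8 Ω

Final answer: I_n = 0.125 A, R_n = 8 Ω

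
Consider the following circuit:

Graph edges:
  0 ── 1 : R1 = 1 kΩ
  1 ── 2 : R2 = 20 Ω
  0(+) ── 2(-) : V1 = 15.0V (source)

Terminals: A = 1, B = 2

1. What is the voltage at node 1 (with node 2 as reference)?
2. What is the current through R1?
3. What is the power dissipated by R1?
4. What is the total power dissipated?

Nodal analysis, taking node 2 as the 0 V reference.
Source V1 fixes V_0 = 15 V.
KCL at each unknown node (sum of currents leaving = 0; resistances in Ω):
  Node 1: (V_1 - 15)/1000 + (V_1 - 0)/20 = 0
Collecting terms: 0.051 × V_1 = 0.015  =>  V_1 = 0.2941 V
Part 1:
  Read off the nodal solution: V_1 = 0.2941 V
Part 2:
  I_R1 = (V_0 - V_1)/R1 = (15 - 0.2941)/1000 = 0.01471 A
  Magnitude: I_R1 = 0.01471 A
Part 3:
  I_R1 = (V_0 - V_1)/R1 = (15 - 0.2941)/1000 = 0.01471 A
  P_R1 = I_R1² × R1 = (0.01471)² × 1000 = 0.2163 W
Part 4:
  Power in each resistor, P = (ΔV)²/R:
    P_R1 = (15 - 0.2941)²/1000 = 0.2163 W
    P_R2 = (0.2941 - 0)²/20 = 0.004325 W
  P_total = P_R1 + P_R2 = 0.2206 W

Final answers:
1. V_1 = 0.2941 V
2. I_R1 = 0.01471 A
3. P_R1 = 0.2163 W
4. P_total = 0.2206 W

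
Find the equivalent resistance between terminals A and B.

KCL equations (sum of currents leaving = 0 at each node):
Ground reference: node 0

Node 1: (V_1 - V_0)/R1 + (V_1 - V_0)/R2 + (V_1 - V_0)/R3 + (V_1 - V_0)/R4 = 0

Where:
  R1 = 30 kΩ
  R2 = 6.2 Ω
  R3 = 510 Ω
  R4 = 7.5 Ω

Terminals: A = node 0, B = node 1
Reduce the network between node 0 (A) and node 1 (B) by series/parallel combination:
  Rp1 = R1 ‖ R2 ‖ R3 ‖ R4 (parallel, all between nodes 0 and 1) = 1/(1/30000 + 1/6.2 + 1/510 + 1/7.5) = 3.371 Ω
R_eq = 3.371 Ω

Final answer: 3.371 Ω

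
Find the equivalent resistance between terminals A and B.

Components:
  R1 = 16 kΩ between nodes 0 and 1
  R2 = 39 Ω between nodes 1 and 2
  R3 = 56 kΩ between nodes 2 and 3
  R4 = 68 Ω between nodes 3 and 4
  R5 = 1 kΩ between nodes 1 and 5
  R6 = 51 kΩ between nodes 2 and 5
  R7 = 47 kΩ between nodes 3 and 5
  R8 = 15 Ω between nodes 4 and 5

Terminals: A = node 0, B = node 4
The network is not a plain series/parallel combination. Inject a 1 A test current into terminal A (node 0) and return it from terminal B (node 4); then R_eq = V_A / (1 A).
Nodal analysis, taking node 4 as the 0 V reference.
Current source I_test pushes 1 A into node 0 and draws it out of node 4.
KCL at each unknown node (sum of currents leaving = 0; resistances in Ω):
  Node 0: (V_0 - V_1)/16000 - 1 = 0
  Node 1: (V_1 - V_0)/16000 + (V_1 - V_2)/39 + (V_1 - V_5)/1000 = 0
  Node 2: (V_2 - V_1)/39 + (V_2 - V_3)/56000 + (V_2 - V_5)/51000 = 0
  Node 3: (V_3 - V_2)/56000 + (V_3 - 0)/68 + (V_3 - V_5)/47000 = 0
  Node 5: (V_5 - V_1)/1000 + (V_5 - V_2)/51000 + (V_5 - V_3)/47000 + (V_5 - 0)/15 = 0
Collecting terms (coefficients in siemens):
  0.0000625·V_0 - 0.0000625·V_1 = 1
  0.0267·V_1 - 0.0000625·V_0 - 0.02564·V_2 - 0.001·V_5 = 0
  0.02568·V_2 - 0.02564·V_1 - 0.00001786·V_3 - 0.00001961·V_5 = 0
  0.01475·V_3 - 0.00001786·V_2 - 0.00002128·V_5 = 0
  0.06771·V_5 - 0.001·V_1 - 0.00001961·V_2 - 0.00002128·V_3 = 0
Solving these 5 simultaneous equations (Gaussian elimination) gives:
  V_0 = 16980 V, V_1 = 978.4 V, V_2 = 977 V, V_3 = 1.204 V
  V_5 = 14.73 V
R_eq = V_0 / 1 A = 16980 Ω = 16.98 kΩ

Final answer: 16.98 kΩ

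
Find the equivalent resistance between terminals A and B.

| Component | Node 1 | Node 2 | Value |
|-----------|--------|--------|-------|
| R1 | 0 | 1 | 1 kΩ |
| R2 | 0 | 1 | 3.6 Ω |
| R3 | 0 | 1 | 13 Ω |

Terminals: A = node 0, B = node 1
Reduce the network between node 0 (A) and node 1 (B) by series/parallel combination:
  Rp1 = R1 ‖ R2 ‖ R3 (parallel, all between nodes 0 and 1) = 1/(1/1000 + 1/3.6 + 1/13) = 2.811 Ω
R_eq = 2.811 Ω

Final answer: 2.811 Ω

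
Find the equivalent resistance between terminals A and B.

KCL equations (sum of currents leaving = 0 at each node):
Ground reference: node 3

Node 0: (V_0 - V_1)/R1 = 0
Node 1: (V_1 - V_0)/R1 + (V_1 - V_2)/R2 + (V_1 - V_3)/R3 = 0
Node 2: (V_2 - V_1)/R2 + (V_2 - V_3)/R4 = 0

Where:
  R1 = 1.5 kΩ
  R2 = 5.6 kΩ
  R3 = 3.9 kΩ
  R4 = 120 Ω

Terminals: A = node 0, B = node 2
Reduce the network between node 0 (A) and node 2 (B) by series/parallel combination:
  Rs1 = R3 + R4 (series, joined only at node 3) = 3900 + 120 = 4020 Ω
  Rp1 = R2 ‖ Rs1 (parallel, both between nodes 1 and 2) = 1/(1/5600 + 1/4020) = 2340 Ω
  Rs2 = R1 + Rp1 (series, joined only at node 1) = 1500 + 2340 = 3840 Ω
R_eq = 3.84 kΩ

Final answer: 3.84 kΩ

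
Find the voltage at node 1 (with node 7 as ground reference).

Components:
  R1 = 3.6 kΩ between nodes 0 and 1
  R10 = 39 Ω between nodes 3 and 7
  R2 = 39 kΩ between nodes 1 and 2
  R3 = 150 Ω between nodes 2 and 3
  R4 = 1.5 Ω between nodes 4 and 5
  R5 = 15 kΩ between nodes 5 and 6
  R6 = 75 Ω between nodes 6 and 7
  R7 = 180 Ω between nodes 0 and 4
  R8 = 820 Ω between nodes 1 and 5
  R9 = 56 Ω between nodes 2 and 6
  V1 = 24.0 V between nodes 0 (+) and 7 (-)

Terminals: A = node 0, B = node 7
Nodal analysis, taking node 7 as the 0 V reference.
Source V1 fixes V_0 = 24 V.
KCL at each unknown node (sum of currents leaving = 0; resistances in Ω):
  Node 1: (V_1 - 24)/3600 + (V_1 - V_2)/39000 + (V_1 - V_5)/820 = 0
  Node 2: (V_2 - V_1)/39000 + (V_2 - V_3)/150 + (V_2 - V_6)/56 = 0
  Node 3: (V_3 - V_2)/150 + (V_3 - 0)/39 = 0
  Node 4: (V_4 - V_5)/1.5 + (V_4 - 24)/180 = 0
  Node 5: (V_5 - V_4)/1.5 + (V_5 - V_6)/15000 + (V_5 - V_1)/820 = 0
  Node 6: (V_6 - V_5)/15000 + (V_6 - 0)/75 + (V_6 - V_2)/56 = 0
Collecting terms (coefficients in siemens):
  0.001523·V_1 - 0.00002564·V_2 - 0.00122·V_5 = 0.006667
  0.02455·V_2 - 0.00002564·V_1 - 0.006667·V_3 - 0.01786·V_6 = 0
  0.03231·V_3 - 0.006667·V_2 = 0
  0.6722·V_4 - 0.6667·V_5 = 0.1333
  0.668·V_5 - 0.00122·V_1 - 0.6667·V_4 - 0.00006667·V_6 = 0
  0.03126·V_6 - 0.01786·V_2 - 0.00006667·V_5 = 0
Solving these 6 simultaneous equations (Gaussian elimination) gives:
  V_1 = 23.31 V, V_2 = 0.1155 V, V_3 = 0.02383 V, V_4 = 23.65 V
  V_5 = 23.64 V, V_6 = 0.1164 V
The requested potential is V_1 = 23.31 V.

Final answer: V_1 = 23.31 V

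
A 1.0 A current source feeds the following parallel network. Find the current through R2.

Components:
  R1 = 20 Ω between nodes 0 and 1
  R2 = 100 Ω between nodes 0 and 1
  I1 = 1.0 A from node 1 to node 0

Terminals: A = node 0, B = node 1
All resistors sit directly between nodes 0 and 1, so they are in parallel and share one voltage V; the full source current 1 A splits among them.
1/R_par = 1/20 + 1/100 = 0.06 S  =>  R_par = 16.67 Ω
V = I × R_par = 1 × 16.67 = 16.67 V
I_R2 = V/R2 = 16.67/100 = 0.1667 A

Final answer: 0.1667 A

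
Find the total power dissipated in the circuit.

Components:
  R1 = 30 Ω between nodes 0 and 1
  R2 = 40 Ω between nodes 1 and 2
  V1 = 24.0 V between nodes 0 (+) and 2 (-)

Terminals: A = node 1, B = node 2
Nodal analysis, taking node 2 as the 0 V reference.
Source V1 fixes V_0 = 24 V.
KCL at each unknown node (sum of currents leaving = 0; resistances in Ω):
  Node 1: (V_1 - 24)/30 + (V_1 - 0)/40 = 0
Collecting terms: 0.05833 × V_1 = 0.8  =>  V_1 = 13.71 V
Power in each resistor, P = (ΔV)²/R:
  P_R1 = (24 - 13.71)²/30 = 3.527 W
  P_R2 = (13.71 - 0)²/40 = 4.702 W
P_total = P_R1 + P_R2 = 8.229 W

Final answer: 8.229 W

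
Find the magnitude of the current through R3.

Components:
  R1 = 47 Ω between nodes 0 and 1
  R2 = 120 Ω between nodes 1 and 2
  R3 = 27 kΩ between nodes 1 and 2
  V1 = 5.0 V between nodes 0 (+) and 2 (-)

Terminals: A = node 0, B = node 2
Nodal analysis, taking node 2 as the 0 V reference.
Source V1 fixes V_0 = 5 V.
KCL at each unknown node (sum of currents leaving = 0; resistances in Ω):
  Node 1: (V_1 - 5)/47 + (V_1 - 0)/120 + (V_1 - 0)/27000 = 0
Collecting terms: 0.02965 × V_1 = 0.1064  =>  V_1 = 3.588 V
I_R3 = (V_1 - V_2)/R3 = (3.588 - 0)/27000 = 0.0001329 A
|I_R3| = 0.0001329 A

Final answer: |I_R3| = 0.0001329 A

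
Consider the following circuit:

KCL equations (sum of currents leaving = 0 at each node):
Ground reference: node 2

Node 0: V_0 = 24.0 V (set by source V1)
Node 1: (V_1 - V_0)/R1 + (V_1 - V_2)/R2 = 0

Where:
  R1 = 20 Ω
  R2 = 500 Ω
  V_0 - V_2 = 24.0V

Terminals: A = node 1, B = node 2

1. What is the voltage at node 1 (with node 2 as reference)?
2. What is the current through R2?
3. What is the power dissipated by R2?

Nodal analysis, taking node 2 as the 0 V reference.
Source V1 fixes V_0 = 24 V.
KCL at each unknown node (sum of currents leaving = 0; resistances in Ω):
  Node 1: (V_1 - 24)/20 + (V_1 - 0)/500 = 0
Collecting terms: 0.052 × V_1 = 1.2  =>  V_1 = 23.08 V
Part 1:
  Read off the nodal solution: V_1 = 23.08 V
Part 2:
  I_R2 = (V_1 - V_2)/R2 = (23.08 - 0)/500 = 0.04615 A
  Magnitude: I_R2 = 0.04615 A
Part 3:
  I_R2 = (V_1 - V_2)/R2 = (23.08 - 0)/500 = 0.04615 A
  P_R2 = I_R2² × R2 = (0.04615)² × 500 = 1.065 W

Final answers:
1. V_1 = 23.08 V
2. I_R2 = 0.04615 A
3. P_R2 = 1.065 W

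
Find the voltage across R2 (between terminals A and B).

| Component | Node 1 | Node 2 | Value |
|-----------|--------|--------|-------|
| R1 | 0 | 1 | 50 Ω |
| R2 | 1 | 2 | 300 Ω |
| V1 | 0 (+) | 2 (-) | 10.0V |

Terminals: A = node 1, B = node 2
R1 and R2 are in series across V1 (node 0 → node 1 → node 2), and the output A–B is taken across R2, so this is a voltage divider.
Series current: I = V1/(R1 + R2) = 10/(50 + 300) = 10/350 = 0.02857 A
V_R2 = I × R2 = V1 × R2/(R1 + R2) = 10 × 300/350 = 8.571 V

Final answer: 8.571 V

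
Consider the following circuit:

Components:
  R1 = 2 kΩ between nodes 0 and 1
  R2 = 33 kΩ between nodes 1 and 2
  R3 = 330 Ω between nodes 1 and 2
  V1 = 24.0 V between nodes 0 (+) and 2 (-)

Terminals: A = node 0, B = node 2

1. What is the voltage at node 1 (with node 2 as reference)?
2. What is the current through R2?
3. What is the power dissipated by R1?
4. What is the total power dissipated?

Nodal analysis, taking node 2 as the 0 V reference.
Source V1 fixes V_0 = 24 V.
KCL at each unknown node (sum of currents leaving = 0; resistances in Ω):
  Node 1: (V_1 - 24)/2000 + (V_1 - 0)/33000 + (V_1 - 0)/330 = 0
Collecting terms: 0.003561 × V_1 = 0.012  =>  V_1 = 3.37 V
Part 1:
  Read off the nodal solution: V_1 = 3.37 V
Part 2:
  I_R2 = (V_1 - V_2)/R2 = (3.37 - 0)/33000 = 0.0001021 A
  Magnitude: I_R2 = 0.0001021 A
Part 3:
  I_R1 = (V_0 - V_1)/R1 = (24 - 3.37)/2000 = 0.01031 A
  P_R1 = I_R1² × R1 = (0.01031)² × 2000 = 0.2128 W
Part 4:
  Power in each resistor, P = (ΔV)²/R:
    P_R1 = (24 - 3.37)²/2000 = 0.2128 W
    P_R2 = (3.37 - 0)²/33000 = 0.0003442 W
    P_R3 = (3.37 - 0)²/330 = 0.03442 W
  P_total = P_R1 + P_R2 + P_R3 = 0.2476 W

Final answers:
1. V_1 = 3.37 V
2. I_R2 = 0.0001021 A
3. P_R1 = 0.2128 W
4. P_total = 0.2476 W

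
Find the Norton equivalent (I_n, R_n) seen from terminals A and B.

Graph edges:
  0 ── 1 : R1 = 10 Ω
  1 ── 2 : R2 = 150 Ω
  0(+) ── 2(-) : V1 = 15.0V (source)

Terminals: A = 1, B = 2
Find the Thévenin equivalent first; then I_n = V_th/R_th and R_n = R_th.
Step 1 — V_th is the open-circuit voltage V_A - V_B (nothing connected across the terminals).
Nodal analysis, taking node 2 as the 0 V reference.
Source V1 fixes V_0 = 15 V.
KCL at each unknown node (sum of currents leaving = 0; resistances in Ω):
  Node 1: (V_1 - 15)/10 + (V_1 - 0)/150 = 0
Collecting terms: 0.1067 × V_1 = 1.5  =>  V_1 = 14.06 V
V_th = V_1 - V_2 = 14.06 - 0 = 14.06 V
Step 2 — R_th: zero the source — replace V1 by a short circuit (node 2 merges into node 0) — and find the resistance seen between A (node 1) and B (node 0).
Reduce the network between node 1 (A) and node 0 (B) by series/parallel combination:
  Rp1 = R1 ‖ R2 (parallel, both between nodes 0 and 1) = 1/(1/10 + 1/150) = 9.375 Ω
R_th = 9.375 Ω
I_n = V_th/R_th = 14.06/9.375 = 1.5 A, and R_n = R_th = 9.375 Ω

Final answer: I_n = 1.5 A, R_n = 9.375 Ω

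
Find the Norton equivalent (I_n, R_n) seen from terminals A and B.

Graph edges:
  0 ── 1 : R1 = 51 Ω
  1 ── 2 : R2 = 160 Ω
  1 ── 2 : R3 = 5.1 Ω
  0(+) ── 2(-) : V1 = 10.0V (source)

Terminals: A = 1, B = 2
Find the Thévenin equivalent first; then I_n = V_th/R_th and R_n = R_th.
Step 1 — V_th is the open-circuit voltage V_A - V_B (nothing connected across the terminals).
Nodal analysis, taking node 2 as the 0 V reference.
Source V1 fixes V_0 = 10 V.
KCL at each unknown node (sum of currents leaving = 0; resistances in Ω):
  Node 1: (V_1 - 10)/51 + (V_1 - 0)/160 + (V_1 - 0)/5.1 = 0
Collecting terms: 0.2219 × V_1 = 0.1961  =>  V_1 = 0.8835 V
V_th = V_1 - V_2 = 0.8835 - 0 = 0.8835 V
Step 2 — R_th: zero the source — replace V1 by a short circuit (node 2 merges into node 0) — and find the resistance seen between A (node 1) and B (node 0).
Reduce the network between node 1 (A) and node 0 (B) by series/parallel combination:
  Rp1 = R1 ‖ R2 ‖ R3 (parallel, all between nodes 0 and 1) = 1/(1/51 + 1/160 + 1/5.1) = 4.506 Ω
R_th = 4.506 Ω
I_n = V_th/R_th = 0.8835/4.506 = 0.1961 A, and R_n = R_th = 4.506 Ω

Final answer: I_n = 0.1961 A, R_n = 4.506 Ω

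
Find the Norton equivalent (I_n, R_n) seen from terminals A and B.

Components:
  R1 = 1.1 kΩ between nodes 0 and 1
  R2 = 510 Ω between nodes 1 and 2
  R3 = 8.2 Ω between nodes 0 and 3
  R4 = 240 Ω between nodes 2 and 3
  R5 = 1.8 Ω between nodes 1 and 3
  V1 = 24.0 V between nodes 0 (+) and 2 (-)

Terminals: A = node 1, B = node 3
Find the Thévenin equivalent first; then I_n = V_th/R_th and R_n = R_th.
Step 1 — V_th is the open-circuit voltage V_A - V_B (nothing connected across the terminals).
Nodal analysis, taking node 2 as the 0 V reference.
Source V1 fixes V_0 = 24 V.
KCL at each unknown node (sum of currents leaving = 0; resistances in Ω):
  Node 1: (V_1 - 24)/1100 + (V_1 - 0)/510 + (V_1 - V_3)/1.8 = 0
  Node 3: (V_3 - 24)/8.2 + (V_3 - 0)/240 + (V_3 - V_1)/1.8 = 0
Collecting terms (coefficients in siemens):
  0.5584·V_1 - 0.5556·V_3 = 0.02182
  0.6817·V_3 - 0.5556·V_1 = 2.927
Determinant D = (0.5584)(0.6817) - (-0.5556)(-0.5556) = 0.07202
V_1 = [(0.02182)(0.6817) - (-0.5556)(2.927)]/D = 22.78 V
V_3 = [(0.5584)(2.927) - (0.02182)(-0.5556)]/D = 22.86 V
V_th = V_1 - V_3 = 22.78 - 22.86 = -0.07842 V
Step 2 — R_th: zero the source — replace V1 by a short circuit (node 2 merges into node 0) — and find the resistance seen between A (node 1) and B (node 3).
Reduce the network between node 1 (A) and node 3 (B) by series/parallel combination:
  Rp1 = R1 ‖ R2 (parallel, both between nodes 0 and 1) = 1/(1/1100 + 1/510) = 348.4 Ω
  Rp2 = R3 ‖ R4 (parallel, both between nodes 0 and 3) = 1/(1/8.2 + 1/240) = 7.929 Ω
  Rs1 = Rp1 + Rp2 (series, joined only at node 0) = 348.4 + 7.929 = 356.4 Ω
  Rp3 = R5 ‖ Rs1 (parallel, both between nodes 1 and 3) = 1/(1/1.8 + 1/356.4) = 1.791 Ω
R_th = 1.791 Ω
I_n = V_th/R_th = -0.07842/1.791 = -0.04379 A, and R_n = R_th = 1.791 Ω

Final answer: I_n = -0.04379 A, R_n = 1.791 Ω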